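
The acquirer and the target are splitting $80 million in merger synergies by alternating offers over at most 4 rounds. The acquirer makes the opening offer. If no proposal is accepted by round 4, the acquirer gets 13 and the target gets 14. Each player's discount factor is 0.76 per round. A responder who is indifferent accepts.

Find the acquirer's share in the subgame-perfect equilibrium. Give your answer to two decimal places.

Round 4 (the target proposes): the acquirer gets 13 if talks fail, so the target offers 13 and keeps 67.
Round 3 (the acquirer proposes): the target can get 67 next round, worth 0.76 × 67 = 50.92 now, so the acquirer offers 50.92, keeping 29.08.
Round 2 (the target proposes): the acquirer can get 29.08 next round, worth 0.76 × 29.08 = 22.1008 now. The target offers 22.1008 and keeps 80 − 22.1008 = 57.8992.
Round 1 (the acquirer proposes): the target can get 57.8992 next round, worth 0.76 × 57.8992 = 44.003392 now; the acquirer offers that and keeps 35.996608.

36.00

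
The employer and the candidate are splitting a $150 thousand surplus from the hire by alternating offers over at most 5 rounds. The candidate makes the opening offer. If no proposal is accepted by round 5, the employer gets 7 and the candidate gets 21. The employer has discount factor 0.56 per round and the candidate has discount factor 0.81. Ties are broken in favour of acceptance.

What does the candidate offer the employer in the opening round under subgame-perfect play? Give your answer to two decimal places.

24.64

Round 5 (the candidate proposes): the employer gets 7 if talks fail, so the candidate offers 7 and keeps 143.
Round 4 (the employer proposes): the candidate can get 143 next round, worth 0.81 × 143 = 115.83 now. The employer offers 115.83 and keeps 150 − 115.83 = 34.17.
Round 3 (the candidate proposes): the employer can get 34.17 next round, worth 0.56 × 34.17 = 19.1352 now. The candidate offers 19.1352 and keeps 150 − 19.1352 = 130.8648.
Round 2 (the employer proposes): the candidate can get 130.8648 next round, worth 0.81 × 130.8648 = 106.000488 now; the employer offers that and keeps 43.999512.
Round 1 (the candidate proposes): the employer can get 43.999512 next round, worth 0.56 × 43.999512 = 24.63972672 now; the candidate offers that and keeps 125.36027328.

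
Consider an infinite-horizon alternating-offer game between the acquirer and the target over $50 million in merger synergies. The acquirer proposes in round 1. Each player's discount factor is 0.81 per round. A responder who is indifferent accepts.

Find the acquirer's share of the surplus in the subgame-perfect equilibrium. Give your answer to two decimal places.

27.62

Let x be the acquirer's share when the acquirer proposes and y be the target's share when the target proposes.
The target accepts iff offered ≥ 0.81·y, so x = 50 − 0.81y. Symmetrically y = 50 − 0.81x.
Substituting: x = 50 − 0.81(50 − 0.81x), giving x(1 − 0.81·0.81) = 50(1 − 0.81).
So x = 50 × 0.19 / 0.3439 ≈ 27.6243, and the target receives 50 − x ≈ 22.3757.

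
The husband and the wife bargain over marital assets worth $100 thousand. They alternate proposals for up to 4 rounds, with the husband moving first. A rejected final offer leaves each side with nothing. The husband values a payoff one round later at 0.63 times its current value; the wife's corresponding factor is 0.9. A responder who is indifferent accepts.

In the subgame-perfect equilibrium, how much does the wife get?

Round 4 (the wife proposes): the husband will accept anything ≥ 0, so the wife offers 0 and keeps 100.
Round 3 (the husband proposes): the wife can get 100 next round, worth 0.9 × 100 = 90 now. The husband offers 90 and keeps 100 − 90 = 10.
Round 2 (the wife proposes): the husband can get 10 next round, worth 0.63 × 10 = 6.3 now, so the wife offers 6.3, keeping 93.7.
Round 1 (the husband proposes): the wife can get 93.7 next round, worth 0.9 × 93.7 = 84.33 now, so the husband offers 84.33, keeping 15.67.

84.33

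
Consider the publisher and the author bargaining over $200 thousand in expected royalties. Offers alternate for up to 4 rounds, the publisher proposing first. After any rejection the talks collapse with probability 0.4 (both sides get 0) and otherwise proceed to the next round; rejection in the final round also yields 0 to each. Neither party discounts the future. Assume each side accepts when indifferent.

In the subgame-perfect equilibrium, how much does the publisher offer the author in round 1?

91.2

Round 4 (the author proposes): the publisher will accept anything ≥ 0, so the author offers 0 and keeps 200.
Round 3 (the publisher proposes): rejecting gives the author an expected 0.6 × 200 = 120; the publisher offers that and keeps 80.
Round 2 (the author proposes): rejecting gives the publisher an expected 0.6 × 80 = 48. The author offers 48 and keeps 200 − 48 = 152.
Round 1 (the publisher proposes): rejecting gives the author an expected 0.6 × 152 = 91.2. The publisher offers 91.2 and keeps 200 − 91.2 = 108.8.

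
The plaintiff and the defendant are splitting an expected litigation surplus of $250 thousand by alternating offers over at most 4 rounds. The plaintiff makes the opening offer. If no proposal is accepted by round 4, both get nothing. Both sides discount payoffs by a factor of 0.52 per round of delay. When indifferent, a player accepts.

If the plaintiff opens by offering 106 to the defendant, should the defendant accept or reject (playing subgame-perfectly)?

Accept

Round 4 (the defendant proposes): rejection yields 0 for the plaintiff; the defendant offers 0 and keeps 250.
Round 3 (the plaintiff proposes): the defendant can get 250 next round, worth 0.52 × 250 = 130 now. The plaintiff offers 130 and keeps 250 − 130 = 120.
Round 2 (the defendant proposes): the plaintiff can get 120 next round, worth 0.52 × 120 = 62.4 now; the defendant offers that and keeps 187.6.
So by rejecting in round 1, the defendant gets 187.6 next round, worth 0.52 × 187.6 = 97.552 now.
Offer 106 ≥ 97.552, so the defendant accepts.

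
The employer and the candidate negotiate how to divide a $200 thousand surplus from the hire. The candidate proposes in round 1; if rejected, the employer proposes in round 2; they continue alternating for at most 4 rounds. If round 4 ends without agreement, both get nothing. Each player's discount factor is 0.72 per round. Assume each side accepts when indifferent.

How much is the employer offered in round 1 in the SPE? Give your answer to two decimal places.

114.97

Round 4 (the employer proposes): the candidate will accept anything ≥ 0, so the employer offers 0 and keeps 200.
Round 3 (the candidate proposes): the employer can get 200 next round, worth 0.72 × 200 = 144 now; the candidate offers that and keeps 56.
Round 2 (the employer proposes): the candidate can get 56 next round, worth 0.72 × 56 = 40.32 now; the employer offers that and keeps 159.68.
Round 1 (the candidate proposes): the employer can get 159.68 next round, worth 0.72 × 159.68 = 114.9696 now. The candidate offers 114.9696 and keeps 200 − 114.9696 = 85.0304.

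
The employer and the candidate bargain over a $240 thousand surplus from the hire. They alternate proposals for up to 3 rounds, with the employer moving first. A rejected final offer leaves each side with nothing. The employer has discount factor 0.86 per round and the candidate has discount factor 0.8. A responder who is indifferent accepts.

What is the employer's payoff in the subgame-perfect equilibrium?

Round 3 (the employer proposes): the candidate will accept anything ≥ 0, so the employer offers 0 and keeps 240.
Round 2 (the candidate proposes): the employer can get 240 next round, worth 0.86 × 240 = 206.4 now. The candidate offers 206.4 and keeps 240 − 206.4 = 33.6.
Round 1 (the employer proposes): the candidate can get 33.6 next round, worth 0.8 × 33.6 = 26.88 now; the employer offers that and keeps 213.12.

213.12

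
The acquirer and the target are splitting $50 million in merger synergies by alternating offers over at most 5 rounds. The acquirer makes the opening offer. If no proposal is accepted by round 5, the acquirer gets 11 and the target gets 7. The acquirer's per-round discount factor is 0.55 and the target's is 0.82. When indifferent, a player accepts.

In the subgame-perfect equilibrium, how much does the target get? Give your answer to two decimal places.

Round 5 (the acquirer proposes): the target gets 7 if talks fail, so the acquirer offers 7 and keeps 43.
Round 4 (the target proposes): the acquirer can get 43 next round, worth 0.55 × 43 = 23.65 now. The target offers 23.65 and keeps 50 − 23.65 = 26.35.
Round 3 (the acquirer proposes): the target can get 26.35 next round, worth 0.82 × 26.35 = 21.607 now, so the acquirer offers 21.607, keeping 28.393.
Round 2 (the target proposes): the acquirer can get 28.393 next round, worth 0.55 × 28.393 = 15.61615 now. The target offers 15.61615 and keeps 50 − 15.61615 = 34.38385.
Round 1 (the acquirer proposes): the target can get 34.38385 next round, worth 0.82 × 34.38385 = 28.194757 now, so the acquirer offers 28.194757, keeping 21.805243.

28.19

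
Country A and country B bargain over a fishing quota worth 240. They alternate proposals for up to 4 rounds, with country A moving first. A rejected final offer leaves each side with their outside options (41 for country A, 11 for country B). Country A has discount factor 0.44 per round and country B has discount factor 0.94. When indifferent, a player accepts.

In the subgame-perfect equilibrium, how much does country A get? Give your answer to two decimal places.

Round 4 (country B proposes): country A gets 41 if talks fail, so country B offers 41 and keeps 199.
Round 3 (country A proposes): country B can get 199 next round, worth 0.94 × 199 = 187.06 now, so country A offers 187.06, keeping 52.94.
Round 2 (country B proposes): country A can get 52.94 next round, worth 0.44 × 52.94 = 23.2936 now, so country B offers 23.2936, keeping 216.7064.
Round 1 (country A proposes): country B can get 216.7064 next round, worth 0.94 × 216.7064 = 203.704016 now; country A offers that and keeps 36.295984.

36.30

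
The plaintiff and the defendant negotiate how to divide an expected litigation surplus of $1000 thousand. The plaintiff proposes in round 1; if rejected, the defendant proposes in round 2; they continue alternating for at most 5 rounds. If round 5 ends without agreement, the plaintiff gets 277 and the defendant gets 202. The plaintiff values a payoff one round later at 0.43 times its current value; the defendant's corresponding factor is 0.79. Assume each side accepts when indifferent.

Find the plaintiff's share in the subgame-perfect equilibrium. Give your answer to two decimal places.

By backward induction:
Round 5 (the plaintiff proposes): the defendant gets 202 if talks fail, so the plaintiff offers 202 and keeps 798.
Round 4 (the defendant proposes): the plaintiff can get 798 next round, worth 0.43 × 798 = 343.14 now; the defendant offers that and keeps 656.86.
Round 3 (the plaintiff proposes): the defendant can get 656.86 next round, worth 0.79 × 656.86 = 518.9194 now, so the plaintiff offers 518.9194, keeping 481.0806.
Round 2 (the defendant proposes): the plaintiff can get 481.0806 next round, worth 0.43 × 481.0806 = 206.864658 now; the defendant offers that and keeps 793.135342.
Round 1 (the plaintiff proposes): the defendant can get 793.135342 next round, worth 0.79 × 793.135342 = 626.57692018 now; the plaintiff offers that and keeps 373.42307982.

373.42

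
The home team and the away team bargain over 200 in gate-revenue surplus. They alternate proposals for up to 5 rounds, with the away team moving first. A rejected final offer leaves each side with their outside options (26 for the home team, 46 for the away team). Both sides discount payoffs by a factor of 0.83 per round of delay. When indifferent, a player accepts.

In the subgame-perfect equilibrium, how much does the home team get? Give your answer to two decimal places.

60.00

Round 5 (the away team proposes): the home team gets 26 if talks fail, so the away team offers 26 and keeps 174.
Round 4 (the home team proposes): the away team can get 174 next round, worth 0.83 × 174 = 144.42 now, so the home team offers 144.42, keeping 55.58.
Round 3 (the away team proposes): the home team can get 55.58 next round, worth 0.83 × 55.58 = 46.1314 now, so the away team offers 46.1314, keeping 153.8686.
Round 2 (the home team proposes): the away team can get 153.8686 next round, worth 0.83 × 153.8686 = 127.710938 now; the home team offers that and keeps 72.289062.
Round 1 (the away team proposes): the home team can get 72.289062 next round, worth 0.83 × 72.289062 = 59.99992146 now; the away team offers that and keeps 140.00007854.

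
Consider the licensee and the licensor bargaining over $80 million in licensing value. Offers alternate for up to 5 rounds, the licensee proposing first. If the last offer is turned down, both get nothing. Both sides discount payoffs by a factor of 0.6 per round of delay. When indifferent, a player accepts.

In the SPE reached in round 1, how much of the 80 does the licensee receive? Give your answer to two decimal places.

53.89

Round 5 (the licensee proposes): rejection yields 0 for the licensor; the licensee offers 0 and keeps 80.
Round 4 (the licensor proposes): the licensee can get 80 next round, worth 0.6 × 80 = 48 now. The licensor offers 48 and keeps 80 − 48 = 32.
Round 3 (the licensee proposes): the licensor can get 32 next round, worth 0.6 × 32 = 19.2 now, so the licensee offers 19.2, keeping 60.8.
Round 2 (the licensor proposes): the licensee can get 60.8 next round, worth 0.6 × 60.8 = 36.48 now; the licensor offers that and keeps 43.52.
Round 1 (the licensee proposes): the licensor can get 43.52 next round, worth 0.6 × 43.52 = 26.112 now. The licensee offers 26.112 and keeps 80 − 26.112 = 53.888.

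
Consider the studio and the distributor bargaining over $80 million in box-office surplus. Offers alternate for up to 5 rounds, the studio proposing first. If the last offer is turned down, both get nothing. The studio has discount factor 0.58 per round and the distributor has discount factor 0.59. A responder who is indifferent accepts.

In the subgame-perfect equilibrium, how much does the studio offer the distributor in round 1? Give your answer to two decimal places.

26.61

Round 5 (the studio proposes): rejection yields 0 for the distributor; the studio offers 0 and keeps 80.
Round 4 (the distributor proposes): the studio can get 80 next round, worth 0.58 × 80 = 46.4 now. The distributor offers 46.4 and keeps 80 − 46.4 = 33.6.
Round 3 (the studio proposes): the distributor can get 33.6 next round, worth 0.59 × 33.6 = 19.824 now. The studio offers 19.824 and keeps 80 − 19.824 = 60.176.
Round 2 (the distributor proposes): the studio can get 60.176 next round, worth 0.58 × 60.176 = 34.90208 now, so the distributor offers 34.90208, keeping 45.09792.
Round 1 (the studio proposes): the distributor can get 45.09792 next round, worth 0.59 × 45.09792 = 26.6077728 now; the studio offers that and keeps 53.3922272.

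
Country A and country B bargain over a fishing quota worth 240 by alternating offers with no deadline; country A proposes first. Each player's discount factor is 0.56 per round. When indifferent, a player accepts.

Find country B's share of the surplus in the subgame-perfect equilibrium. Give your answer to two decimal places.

Let x be country A's share when country A proposes and y be country B's share when country B proposes.
Country B accepts iff offered ≥ 0.56·y, so x = 240 − 0.56y. Symmetrically y = 240 − 0.56x.
Substituting: x = 240 − 0.56(240 − 0.56x), giving x(1 − 0.56·0.56) = 240(1 − 0.56).
So x = 240 × 0.44 / 0.6864 ≈ 153.8462, and country B receives 240 − x ≈ 86.1538.

86.15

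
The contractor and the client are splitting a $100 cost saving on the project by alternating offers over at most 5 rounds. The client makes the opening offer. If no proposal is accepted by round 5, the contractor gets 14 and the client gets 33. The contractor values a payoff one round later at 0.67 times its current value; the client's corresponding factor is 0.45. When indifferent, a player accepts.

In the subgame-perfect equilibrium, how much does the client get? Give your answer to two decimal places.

50.77

Work backward from the last round.
Round 5 (the client proposes): the contractor gets 14 if talks fail, so the client offers 14 and keeps 86.
Round 4 (the contractor proposes): the client can get 86 next round, worth 0.45 × 86 = 38.7 now, so the contractor offers 38.7, keeping 61.3.
Round 3 (the client proposes): the contractor can get 61.3 next round, worth 0.67 × 61.3 = 41.071 now; the client offers that and keeps 58.929.
Round 2 (the contractor proposes): the client can get 58.929 next round, worth 0.45 × 58.929 = 26.51805 now; the contractor offers that and keeps 73.48195.
Round 1 (the client proposes): the contractor can get 73.48195 next round, worth 0.67 × 73.48195 = 49.2329065 now; the client offers that and keeps 50.7670935.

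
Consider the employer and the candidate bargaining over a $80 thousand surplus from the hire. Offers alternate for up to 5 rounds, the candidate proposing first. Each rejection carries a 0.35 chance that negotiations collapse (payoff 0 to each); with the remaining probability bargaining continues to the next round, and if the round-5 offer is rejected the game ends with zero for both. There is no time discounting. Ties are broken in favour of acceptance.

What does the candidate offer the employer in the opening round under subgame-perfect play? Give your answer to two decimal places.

By backward induction:
Round 5 (the candidate proposes): rejection yields 0 for the employer; the candidate offers 0 and keeps 80.
Round 4 (the employer proposes): rejecting gives the candidate an expected 0.65 × 80 = 52. The employer offers 52 and keeps 80 − 52 = 28.
Round 3 (the candidate proposes): rejecting gives the employer an expected 0.65 × 28 = 18.2, so the candidate offers 18.2, keeping 61.8.
Round 2 (the employer proposes): rejecting gives the candidate an expected 0.65 × 61.8 = 40.17, so the employer offers 40.17, keeping 39.83.
Round 1 (the candidate proposes): rejecting gives the employer an expected 0.65 × 39.83 = 25.8895. The candidate offers 25.8895 and keeps 80 − 25.8895 = 54.1105.

25.89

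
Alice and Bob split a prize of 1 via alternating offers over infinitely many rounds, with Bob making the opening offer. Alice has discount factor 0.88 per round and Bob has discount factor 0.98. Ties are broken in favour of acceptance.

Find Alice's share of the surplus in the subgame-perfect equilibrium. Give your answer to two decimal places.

0.13

In a stationary SPE each proposer offers the other exactly their discounted continuation value.
If Bob keeps x when proposing and Alice keeps y when proposing, then x = 1 − 0.88y and y = 1 − 0.98x.
Solving: x = 1(1 − 0.88) / (1 − 0.98·0.88) = 0.12 / 0.1376 ≈ 0.8721.
Alice gets 1 − 0.8721 ≈ 0.1279.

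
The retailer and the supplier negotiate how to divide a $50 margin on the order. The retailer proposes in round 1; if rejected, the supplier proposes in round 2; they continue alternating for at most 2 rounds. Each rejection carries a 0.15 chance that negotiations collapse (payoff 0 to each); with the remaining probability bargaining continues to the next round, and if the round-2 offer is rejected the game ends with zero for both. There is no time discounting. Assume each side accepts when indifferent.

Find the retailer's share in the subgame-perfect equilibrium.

Round 2 (the supplier proposes): the retailer will accept anything ≥ 0, so the supplier offers 0 and keeps 50.
Round 1 (the retailer proposes): rejecting gives the supplier an expected 0.85 × 50 = 42.5, so the retailer offers 42.5, keeping 7.5.

7.5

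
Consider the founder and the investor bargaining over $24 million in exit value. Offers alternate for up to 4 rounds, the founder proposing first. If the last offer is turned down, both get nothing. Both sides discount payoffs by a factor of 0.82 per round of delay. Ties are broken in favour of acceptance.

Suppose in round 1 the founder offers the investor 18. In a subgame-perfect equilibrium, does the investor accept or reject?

Accept

Work out the investor's continuation value if the offer is rejected.
Round 4 (the investor proposes): rejection yields 0 for the founder; the investor offers 0 and keeps 24.
Round 3 (the founder proposes): the investor can get 24 next round, worth 0.82 × 24 = 19.68 now, so the founder offers 19.68, keeping 4.32.
Round 2 (the investor proposes): the founder can get 4.32 next round, worth 0.82 × 4.32 = 3.5424 now, so the investor offers 3.5424, keeping 20.4576.
So by rejecting in round 1, the investor gets 20.4576 next round, worth 0.82 × 20.4576 = 16.775232 now.
Offer 18 ≥ 16.775232, so the investor accepts.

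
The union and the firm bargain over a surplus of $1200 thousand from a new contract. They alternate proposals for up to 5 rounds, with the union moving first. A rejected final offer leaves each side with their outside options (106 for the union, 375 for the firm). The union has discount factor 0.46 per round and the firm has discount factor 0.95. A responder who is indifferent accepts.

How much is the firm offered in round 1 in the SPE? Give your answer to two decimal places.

956.23

Round 5 (the union proposes): the firm gets 375 if talks fail, so the union offers 375 and keeps 825.
Round 4 (the firm proposes): the union can get 825 next round, worth 0.46 × 825 = 379.5 now; the firm offers that and keeps 820.5.
Round 3 (the union proposes): the firm can get 820.5 next round, worth 0.95 × 820.5 = 779.475 now; the union offers that and keeps 420.525.
Round 2 (the firm proposes): the union can get 420.525 next round, worth 0.46 × 420.525 = 193.4415 now. The firm offers 193.4415 and keeps 1200 − 193.4415 = 1006.5585.
Round 1 (the union proposes): the firm can get 1006.5585 next round, worth 0.95 × 1006.5585 = 956.230575 now; the union offers that and keeps 243.769425.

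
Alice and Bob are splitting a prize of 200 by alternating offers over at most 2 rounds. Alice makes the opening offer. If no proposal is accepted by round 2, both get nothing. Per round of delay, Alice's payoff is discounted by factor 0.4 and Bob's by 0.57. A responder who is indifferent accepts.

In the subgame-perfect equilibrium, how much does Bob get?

By backward induction:
Round 2 (Bob proposes): Alice will accept anything ≥ 0, so Bob offers 0 and keeps 200.
Round 1 (Alice proposes): Bob can get 200 next round, worth 0.57 × 200 = 114 now. Alice offers 114 and keeps 200 − 114 = 86.

114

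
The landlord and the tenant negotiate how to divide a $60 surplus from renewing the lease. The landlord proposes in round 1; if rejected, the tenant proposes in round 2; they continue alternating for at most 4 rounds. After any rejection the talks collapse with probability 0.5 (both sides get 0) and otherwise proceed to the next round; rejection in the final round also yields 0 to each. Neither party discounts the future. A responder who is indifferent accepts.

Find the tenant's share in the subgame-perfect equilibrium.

22.5

Round 4 (the tenant proposes): rejection yields 0 for the landlord; the tenant offers 0 and keeps 60.
Round 3 (the landlord proposes): rejecting gives the tenant an expected 0.5 × 60 = 30; the landlord offers that and keeps 30.
Round 2 (the tenant proposes): rejecting gives the landlord an expected 0.5 × 30 = 15. The tenant offers 15 and keeps 60 − 15 = 45.
Round 1 (the landlord proposes): rejecting gives the tenant an expected 0.5 × 45 = 22.5, so the landlord offers 22.5, keeping 37.5.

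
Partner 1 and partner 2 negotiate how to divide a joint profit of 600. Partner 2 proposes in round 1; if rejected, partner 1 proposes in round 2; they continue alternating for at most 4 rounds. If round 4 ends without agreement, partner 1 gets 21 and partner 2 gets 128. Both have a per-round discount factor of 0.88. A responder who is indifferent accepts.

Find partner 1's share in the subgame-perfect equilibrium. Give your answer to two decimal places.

385.01

Round 4 (partner 1 proposes): partner 2 gets 128 if talks fail, so partner 1 offers 128 and keeps 472.
Round 3 (partner 2 proposes): partner 1 can get 472 next round, worth 0.88 × 472 = 415.36 now, so partner 2 offers 415.36, keeping 184.64.
Round 2 (partner 1 proposes): partner 2 can get 184.64 next round, worth 0.88 × 184.64 = 162.4832 now. Partner 1 offers 162.4832 and keeps 600 − 162.4832 = 437.5168.
Round 1 (partner 2 proposes): partner 1 can get 437.5168 next round, worth 0.88 × 437.5168 = 385.014784 now; partner 2 offers that and keeps 214.985216.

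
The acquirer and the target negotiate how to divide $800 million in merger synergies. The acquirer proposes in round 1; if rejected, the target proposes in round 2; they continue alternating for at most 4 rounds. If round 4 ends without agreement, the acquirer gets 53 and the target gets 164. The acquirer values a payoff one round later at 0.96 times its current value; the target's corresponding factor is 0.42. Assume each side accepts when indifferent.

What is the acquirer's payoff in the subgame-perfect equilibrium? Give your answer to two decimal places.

660.06

Round 4 (the target proposes): the acquirer gets 53 if talks fail, so the target offers 53 and keeps 747.
Round 3 (the acquirer proposes): the target can get 747 next round, worth 0.42 × 747 = 313.74 now; the acquirer offers that and keeps 486.26.
Round 2 (the target proposes): the acquirer can get 486.26 next round, worth 0.96 × 486.26 = 466.8096 now. The target offers 466.8096 and keeps 800 − 466.8096 = 333.1904.
Round 1 (the acquirer proposes): the target can get 333.1904 next round, worth 0.42 × 333.1904 = 139.939968 now. The acquirer offers 139.939968 and keeps 800 − 139.939968 = 660.060032.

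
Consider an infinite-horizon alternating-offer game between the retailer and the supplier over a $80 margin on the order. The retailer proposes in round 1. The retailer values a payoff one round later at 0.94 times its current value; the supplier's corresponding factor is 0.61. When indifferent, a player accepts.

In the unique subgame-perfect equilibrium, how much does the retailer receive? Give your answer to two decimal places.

When the retailer proposes, the supplier accepts any offer worth at least 0.61 times what the supplier would get by proposing next round; and vice versa.
This gives x = 80 − 0.61y and y = 80 − 0.94x, where x and y are each side's share when it proposes.
Hence (1 − 0.61·0.94)x = 80(1 − 0.61), i.e. 0.4266·x = 31.2.
x ≈ 73.1364; the supplier's share is 80 − x ≈ 6.8636.

73.14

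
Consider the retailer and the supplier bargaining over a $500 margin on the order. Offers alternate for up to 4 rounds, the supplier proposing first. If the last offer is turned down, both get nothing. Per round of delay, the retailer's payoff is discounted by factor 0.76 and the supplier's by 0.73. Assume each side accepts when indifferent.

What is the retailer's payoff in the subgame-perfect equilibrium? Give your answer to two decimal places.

Work backward from the last round.
Round 4 (the retailer proposes): rejection yields 0 for the supplier; the retailer offers 0 and keeps 500.
Round 3 (the supplier proposes): the retailer can get 500 next round, worth 0.76 × 500 = 380 now; the supplier offers that and keeps 120.
Round 2 (the retailer proposes): the supplier can get 120 next round, worth 0.73 × 120 = 87.6 now. The retailer offers 87.6 and keeps 500 − 87.6 = 412.4.
Round 1 (the supplier proposes): the retailer can get 412.4 next round, worth 0.76 × 412.4 = 313.424 now; the supplier offers that and keeps 186.576.

313.42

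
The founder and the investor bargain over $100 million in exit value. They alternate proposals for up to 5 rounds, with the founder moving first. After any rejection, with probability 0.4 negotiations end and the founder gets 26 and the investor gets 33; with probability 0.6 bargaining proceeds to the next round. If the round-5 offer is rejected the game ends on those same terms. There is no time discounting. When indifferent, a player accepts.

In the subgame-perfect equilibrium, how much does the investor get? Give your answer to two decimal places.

46.38

Round 5 (the founder proposes): the investor gets 33 if talks fail, so the founder offers 33 and keeps 67.
Round 4 (the investor proposes): rejecting gives the founder an expected 0.6 × 67 + 0.4 × 26 = 50.6. The investor offers 50.6 and keeps 100 − 50.6 = 49.4.
Round 3 (the founder proposes): rejecting gives the investor an expected 0.6 × 49.4 + 0.4 × 33 = 42.84, so the founder offers 42.84, keeping 57.16.
Round 2 (the investor proposes): rejecting gives the founder an expected 0.6 × 57.16 + 0.4 × 26 = 44.696. The investor offers 44.696 and keeps 100 − 44.696 = 55.304.
Round 1 (the founder proposes): rejecting gives the investor an expected 0.6 × 55.304 + 0.4 × 33 = 46.3824, so the founder offers 46.3824, keeping 53.6176.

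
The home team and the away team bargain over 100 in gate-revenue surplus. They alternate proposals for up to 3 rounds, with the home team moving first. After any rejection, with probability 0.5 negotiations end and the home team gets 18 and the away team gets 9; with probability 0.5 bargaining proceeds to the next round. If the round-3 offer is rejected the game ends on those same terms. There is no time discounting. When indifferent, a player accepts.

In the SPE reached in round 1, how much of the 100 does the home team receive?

72.75

Round 3 (the home team proposes): the away team gets 9 if talks fail, so the home team offers 9 and keeps 91.
Round 2 (the away team proposes): rejecting gives the home team an expected 0.5 × 91 + 0.5 × 18 = 54.5, so the away team offers 54.5, keeping 45.5.
Round 1 (the home team proposes): rejecting gives the away team an expected 0.5 × 45.5 + 0.5 × 9 = 27.25. The home team offers 27.25 and keeps 100 − 27.25 = 72.75.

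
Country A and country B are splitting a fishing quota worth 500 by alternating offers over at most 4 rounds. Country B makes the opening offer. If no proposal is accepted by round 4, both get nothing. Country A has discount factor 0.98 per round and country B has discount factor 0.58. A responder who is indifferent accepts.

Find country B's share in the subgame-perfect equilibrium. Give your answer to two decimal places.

15.68

By backward induction:
Round 4 (country A proposes): country B will accept anything ≥ 0, so country A offers 0 and keeps 500.
Round 3 (country B proposes): country A can get 500 next round, worth 0.98 × 500 = 490 now. Country B offers 490 and keeps 500 − 490 = 10.
Round 2 (country A proposes): country B can get 10 next round, worth 0.58 × 10 = 5.8 now; country A offers that and keeps 494.2.
Round 1 (country B proposes): country A can get 494.2 next round, worth 0.98 × 494.2 = 484.316 now. Country B offers 484.316 and keeps 500 − 484.316 = 15.684.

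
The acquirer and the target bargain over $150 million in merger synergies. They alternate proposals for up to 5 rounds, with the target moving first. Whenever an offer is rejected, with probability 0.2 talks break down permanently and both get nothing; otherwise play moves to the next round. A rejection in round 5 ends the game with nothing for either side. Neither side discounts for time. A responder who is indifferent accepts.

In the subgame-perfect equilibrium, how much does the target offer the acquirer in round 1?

Round 5 (the target proposes): the acquirer will accept anything ≥ 0, so the target offers 0 and keeps 150.
Round 4 (the acquirer proposes): rejecting gives the target an expected 0.8 × 150 = 120, so the acquirer offers 120, keeping 30.
Round 3 (the target proposes): rejecting gives the acquirer an expected 0.8 × 30 = 24; the target offers that and keeps 126.
Round 2 (the acquirer proposes): rejecting gives the target an expected 0.8 × 126 = 100.8; the acquirer offers that and keeps 49.2.
Round 1 (the target proposes): rejecting gives the acquirer an expected 0.8 × 49.2 = 39.36. The target offers 39.36 and keeps 150 − 39.36 = 110.64.

39.36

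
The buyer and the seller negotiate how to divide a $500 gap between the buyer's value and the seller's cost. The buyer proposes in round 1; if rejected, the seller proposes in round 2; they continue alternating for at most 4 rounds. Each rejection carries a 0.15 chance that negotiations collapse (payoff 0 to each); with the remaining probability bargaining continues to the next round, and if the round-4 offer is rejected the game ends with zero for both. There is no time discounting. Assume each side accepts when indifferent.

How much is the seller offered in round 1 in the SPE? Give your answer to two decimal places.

Round 4 (the seller proposes): rejection yields 0 for the buyer; the seller offers 0 and keeps 500.
Round 3 (the buyer proposes): rejecting gives the seller an expected 0.85 × 500 = 425. The buyer offers 425 and keeps 500 − 425 = 75.
Round 2 (the seller proposes): rejecting gives the buyer an expected 0.85 × 75 = 63.75. The seller offers 63.75 and keeps 500 − 63.75 = 436.25.
Round 1 (the buyer proposes): rejecting gives the seller an expected 0.85 × 436.25 = 370.8125; the buyer offers that and keeps 129.1875.

370.81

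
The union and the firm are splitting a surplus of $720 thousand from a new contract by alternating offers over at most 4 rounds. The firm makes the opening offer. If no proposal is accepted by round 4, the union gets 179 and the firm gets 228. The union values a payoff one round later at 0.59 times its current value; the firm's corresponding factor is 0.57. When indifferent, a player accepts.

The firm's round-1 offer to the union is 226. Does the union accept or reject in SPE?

Reject

Round 4 (the union proposes): the firm gets 228 if talks fail, so the union offers 228 and keeps 492.
Round 3 (the firm proposes): the union can get 492 next round, worth 0.59 × 492 = 290.28 now; the firm offers that and keeps 429.72.
Round 2 (the union proposes): the firm can get 429.72 next round, worth 0.57 × 429.72 = 244.9404 now, so the union offers 244.9404, keeping 475.0596.
So by rejecting in round 1, the union gets 475.0596 next round, worth 0.59 × 475.0596 = 280.285164 now.
Offer 226 < 280.285164, so the union rejects.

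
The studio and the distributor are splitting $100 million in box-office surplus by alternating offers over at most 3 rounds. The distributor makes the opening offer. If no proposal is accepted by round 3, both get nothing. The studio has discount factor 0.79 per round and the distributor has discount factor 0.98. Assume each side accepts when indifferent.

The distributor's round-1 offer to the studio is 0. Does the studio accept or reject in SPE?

Round 3 (the distributor proposes): the studio will accept anything ≥ 0, so the distributor offers 0 and keeps 100.
Round 2 (the studio proposes): the distributor can get 100 next round, worth 0.98 × 100 = 98 now. The studio offers 98 and keeps 100 − 98 = 2.
So by rejecting in round 1, the studio gets 2 next round, worth 0.79 × 2 = 1.58 now.
Offer 0 < 1.58, so the studio rejects.

Reject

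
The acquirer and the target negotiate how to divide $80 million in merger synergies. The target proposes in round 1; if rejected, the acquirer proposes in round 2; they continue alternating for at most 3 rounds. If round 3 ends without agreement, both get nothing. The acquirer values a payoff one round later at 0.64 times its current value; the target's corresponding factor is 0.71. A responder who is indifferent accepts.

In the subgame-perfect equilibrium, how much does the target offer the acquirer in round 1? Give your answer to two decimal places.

14.85

Round 3 (the target proposes): the acquirer will accept anything ≥ 0, so the target offers 0 and keeps 80.
Round 2 (the acquirer proposes): the target can get 80 next round, worth 0.71 × 80 = 56.8 now, so the acquirer offers 56.8, keeping 23.2.
Round 1 (the target proposes): the acquirer can get 23.2 next round, worth 0.64 × 23.2 = 14.848 now, so the target offers 14.848, keeping 65.152.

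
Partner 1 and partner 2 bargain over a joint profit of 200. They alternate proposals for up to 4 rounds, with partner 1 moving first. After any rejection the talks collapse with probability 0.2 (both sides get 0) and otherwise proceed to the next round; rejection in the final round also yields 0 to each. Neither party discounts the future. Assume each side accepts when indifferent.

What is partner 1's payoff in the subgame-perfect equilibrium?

65.6

Round 4 (partner 2 proposes): partner 1 will accept anything ≥ 0, so partner 2 offers 0 and keeps 200.
Round 3 (partner 1 proposes): rejecting gives partner 2 an expected 0.8 × 200 = 160; partner 1 offers that and keeps 40.
Round 2 (partner 2 proposes): rejecting gives partner 1 an expected 0.8 × 40 = 32. Partner 2 offers 32 and keeps 200 − 32 = 168.
Round 1 (partner 1 proposes): rejecting gives partner 2 an expected 0.8 × 168 = 134.4. Partner 1 offers 134.4 and keeps 200 − 134.4 = 65.6.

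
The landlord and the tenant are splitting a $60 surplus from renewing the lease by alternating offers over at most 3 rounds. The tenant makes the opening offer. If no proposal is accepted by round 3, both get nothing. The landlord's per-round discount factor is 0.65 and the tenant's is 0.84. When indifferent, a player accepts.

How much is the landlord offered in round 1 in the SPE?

Round 3 (the tenant proposes): the landlord will accept anything ≥ 0, so the tenant offers 0 and keeps 60.
Round 2 (the landlord proposes): the tenant can get 60 next round, worth 0.84 × 60 = 50.4 now; the landlord offers that and keeps 9.6.
Round 1 (the tenant proposes): the landlord can get 9.6 next round, worth 0.65 × 9.6 = 6.24 now; the tenant offers that and keeps 53.76.

6.24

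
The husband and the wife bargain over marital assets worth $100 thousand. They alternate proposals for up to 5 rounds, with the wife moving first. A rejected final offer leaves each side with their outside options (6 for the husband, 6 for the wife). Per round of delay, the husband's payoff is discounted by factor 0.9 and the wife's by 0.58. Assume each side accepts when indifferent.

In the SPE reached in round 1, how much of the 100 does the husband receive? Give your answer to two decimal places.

59.17

Round 5 (the wife proposes): the husband gets 6 if talks fail, so the wife offers 6 and keeps 94.
Round 4 (the husband proposes): the wife can get 94 next round, worth 0.58 × 94 = 54.52 now, so the husband offers 54.52, keeping 45.48.
Round 3 (the wife proposes): the husband can get 45.48 next round, worth 0.9 × 45.48 = 40.932 now; the wife offers that and keeps 59.068.
Round 2 (the husband proposes): the wife can get 59.068 next round, worth 0.58 × 59.068 = 34.25944 now, so the husband offers 34.25944, keeping 65.74056.
Round 1 (the wife proposes): the husband can get 65.74056 next round, worth 0.9 × 65.74056 = 59.166504 now; the wife offers that and keeps 40.833496.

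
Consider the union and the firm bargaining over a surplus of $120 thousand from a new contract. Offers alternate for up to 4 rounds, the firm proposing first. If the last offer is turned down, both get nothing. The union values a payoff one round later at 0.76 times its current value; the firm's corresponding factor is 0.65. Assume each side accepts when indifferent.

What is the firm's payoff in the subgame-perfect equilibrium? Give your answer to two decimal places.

43.03

Round 4 (the union proposes): the firm will accept anything ≥ 0, so the union offers 0 and keeps 120.
Round 3 (the firm proposes): the union can get 120 next round, worth 0.76 × 120 = 91.2 now, so the firm offers 91.2, keeping 28.8.
Round 2 (the union proposes): the firm can get 28.8 next round, worth 0.65 × 28.8 = 18.72 now. The union offers 18.72 and keeps 120 − 18.72 = 101.28.
Round 1 (the firm proposes): the union can get 101.28 next round, worth 0.76 × 101.28 = 76.9728 now, so the firm offers 76.9728, keeping 43.0272.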